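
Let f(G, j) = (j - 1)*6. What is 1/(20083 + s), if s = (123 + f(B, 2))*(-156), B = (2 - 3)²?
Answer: -1/41 ≈ -0.024390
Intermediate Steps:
B = 1 (B = (-1)² = 1)
f(G, j) = -6 + 6*j (f(G, j) = (-1 + j)*6 = -6 + 6*j)
s = -20124 (s = (123 + (-6 + 6*2))*(-156) = (123 + (-6 + 12))*(-156) = (123 + 6)*(-156) = 129*(-156) = -20124)
1/(20083 + s) = 1/(20083 - 20124) = 1/(-41) = -1/41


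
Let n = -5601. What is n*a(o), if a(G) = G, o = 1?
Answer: -5601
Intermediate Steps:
n*a(o) = -5601*1 = -5601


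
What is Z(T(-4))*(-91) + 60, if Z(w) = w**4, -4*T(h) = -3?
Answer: 7989/256 ≈ 31.207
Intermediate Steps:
T(h) = 3/4 (T(h) = -1/4*(-3) = 3/4)
Z(T(-4))*(-91) + 60 = (3/4)**4*(-91) + 60 = (81/256)*(-91) + 60 = -7371/256 + 60 = 7989/256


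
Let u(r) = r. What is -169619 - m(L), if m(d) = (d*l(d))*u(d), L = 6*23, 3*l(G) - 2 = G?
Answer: -1058339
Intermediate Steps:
l(G) = ⅔ + G/3
L = 138
m(d) = d²*(⅔ + d/3) (m(d) = (d*(⅔ + d/3))*d = d²*(⅔ + d/3))
-169619 - m(L) = -169619 - 138²*(2 + 138)/3 = -169619 - 19044*140/3 = -169619 - 1*888720 = -169619 - 888720 = -1058339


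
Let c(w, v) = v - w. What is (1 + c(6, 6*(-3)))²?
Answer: 529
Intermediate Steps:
(1 + c(6, 6*(-3)))² = (1 + (6*(-3) - 1*6))² = (1 + (-18 - 6))² = (1 - 24)² = (-23)² = 529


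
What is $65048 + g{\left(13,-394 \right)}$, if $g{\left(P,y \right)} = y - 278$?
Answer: $64376$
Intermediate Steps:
$g{\left(P,y \right)} = -278 + y$ ($g{\left(P,y \right)} = y - 278 = -278 + y$)
$65048 + g{\left(13,-394 \right)} = 65048 - 672 = 64376$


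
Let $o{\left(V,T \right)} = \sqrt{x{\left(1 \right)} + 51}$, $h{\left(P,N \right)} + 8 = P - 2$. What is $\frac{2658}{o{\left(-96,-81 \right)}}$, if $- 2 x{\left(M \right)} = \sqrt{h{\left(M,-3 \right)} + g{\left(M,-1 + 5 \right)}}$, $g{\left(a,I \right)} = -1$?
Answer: $\frac{2658 \sqrt{2}}{\sqrt{102 - i \sqrt{10}}} \approx 372.06 + 5.7661 i$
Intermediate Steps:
$h{\left(P,N \right)} = -10 + P$ ($h{\left(P,N \right)} = -8 + \left(P - 2\right) = -8 + \left(-2 + P\right) = -10 + P$)
$x{\left(M \right)} = - \frac{\sqrt{-11 + M}}{2}$ ($x{\left(M \right)} = - \frac{\sqrt{\left(-10 + M\right) - 1}}{2} = - \frac{\sqrt{-11 + M}}{2}$)
$o{\left(V,T \right)} = \sqrt{51 - \frac{i \sqrt{10}}{2}}$ ($o{\left(V,T \right)} = \sqrt{- \frac{\sqrt{-11 + 1}}{2} + 51} = \sqrt{- \frac{\sqrt{-10}}{2} + 51} = \sqrt{- \frac{i \sqrt{10}}{2} + 51} = \sqrt{51 - \frac{i \sqrt{10}}{2}}$)
$\frac{2658}{o{\left(-96,-81 \right)}} = \frac{2658}{\frac{1}{2} \sqrt{204 - 2 i \sqrt{10}}} = 2658 \frac{2}{\sqrt{204 - 2 i \sqrt{10}}} = \frac{5316}{\sqrt{204 - 2 i \sqrt{10}}}$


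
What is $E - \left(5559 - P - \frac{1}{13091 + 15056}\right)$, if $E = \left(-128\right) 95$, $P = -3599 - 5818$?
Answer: $- \frac{763796991}{28147} \approx -27136.0$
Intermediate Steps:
$P = -9417$ ($P = -3599 - 5818 = -9417$)
$E = -12160$
$E - \left(5559 - P - \frac{1}{13091 + 15056}\right) = -12160 - \left(14976 - \frac{1}{13091 + 15056}\right) = -12160 - \left(14976 - \frac{1}{28147}\right) = -12160 + \left(\left(-9417 + \frac{1}{28147}\right) - 5559\right) = -12160 - \frac{421529471}{28147} = - \frac{763796991}{28147}$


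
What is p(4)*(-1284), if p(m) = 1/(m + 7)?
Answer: -1284/11 ≈ -116.73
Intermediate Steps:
p(m) = 1/(7 + m)
p(4)*(-1284) = -1284/(7 + 4) = -1284/11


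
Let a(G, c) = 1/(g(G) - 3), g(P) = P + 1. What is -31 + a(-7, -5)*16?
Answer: -295/9 ≈ -32.778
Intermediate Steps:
g(P) = 1 + P
a(G, c) = 1/(-2 + G) (a(G, c) = 1/((1 + G) - 3) = 1/(-2 + G))
-31 + a(-7, -5)*16 = -31 + 16/(-2 - 7) = -31 + 16/(-9) = -31 - ⅑*16 = -31 - 16/9 = -295/9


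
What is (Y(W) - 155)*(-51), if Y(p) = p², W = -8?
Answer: 4641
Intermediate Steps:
(Y(W) - 155)*(-51) = ((-8)² - 155)*(-51) = (64 - 155)*(-51) = -91*(-51) = 4641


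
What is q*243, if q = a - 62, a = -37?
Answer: -24057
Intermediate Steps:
q = -99 (q = -37 - 62 = -99)
q*243 = -99*243 = -24057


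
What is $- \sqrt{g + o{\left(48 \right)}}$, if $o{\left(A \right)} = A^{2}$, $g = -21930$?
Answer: $- i \sqrt{19626} \approx - 140.09 i$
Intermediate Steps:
$- \sqrt{g + o{\left(48 \right)}} = - \sqrt{-21930 + 48^{2}} = - \sqrt{-21930 + 2304} = - \sqrt{-19626} = - i \sqrt{19626}$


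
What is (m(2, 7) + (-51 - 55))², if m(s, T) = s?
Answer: 10816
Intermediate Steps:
(m(2, 7) + (-51 - 55))² = (2 + (-51 - 55))² = (2 - 106)² = (-104)² = 10816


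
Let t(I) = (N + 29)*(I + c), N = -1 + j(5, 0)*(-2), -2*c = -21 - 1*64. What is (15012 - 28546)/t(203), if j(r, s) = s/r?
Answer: -6767/3437 ≈ -1.9689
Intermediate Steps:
c = 85/2 (c = -(-21 - 1*64)/2 = -(-21 - 64)/2 = -½*(-85) = 85/2 ≈ 42.500)
N = -1 (N = -1 + (0/5)*(-2) = -1 + (0*(⅕))*(-2) = -1 + 0*(-2) = -1 + 0 = -1)
t(I) = 1190 + 28*I (t(I) = (-1 + 29)*(I + 85/2) = 28*(85/2 + I) = 1190 + 28*I)
(15012 - 28546)/t(203) = (15012 - 28546)/(1190 + 28*203) = -13534/(1190 + 5684) = -13534/6874 = -13534*1/6874 = -6767/3437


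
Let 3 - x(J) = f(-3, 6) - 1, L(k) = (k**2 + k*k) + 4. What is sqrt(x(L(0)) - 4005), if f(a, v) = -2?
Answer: I*sqrt(3999) ≈ 63.238*I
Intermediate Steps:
L(k) = 4 + 2*k**2 (L(k) = (k**2 + k**2) + 4 = 2*k**2 + 4 = 4 + 2*k**2)
x(J) = 6 (x(J) = 3 - (-2 - 1) = 3 - 1*(-3) = 3 + 3 = 6)
sqrt(x(L(0)) - 4005) = sqrt(6 - 4005) = sqrt(-3999) = I*sqrt(3999)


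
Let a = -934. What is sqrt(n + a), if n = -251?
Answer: I*sqrt(1185) ≈ 34.424*I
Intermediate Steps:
sqrt(n + a) = sqrt(-251 - 934) = sqrt(-1185) = I*sqrt(1185)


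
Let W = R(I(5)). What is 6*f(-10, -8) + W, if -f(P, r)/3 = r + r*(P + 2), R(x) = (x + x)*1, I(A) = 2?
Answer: -1004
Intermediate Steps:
R(x) = 2*x (R(x) = (2*x)*1 = 2*x)
W = 4 (W = 2*2 = 4)
f(P, r) = -3*r - 3*r*(2 + P) (f(P, r) = -3*(r + r*(P + 2)) = -3*(r + r*(2 + P)) = -3*r - 3*r*(2 + P))
6*f(-10, -8) + W = 6*(-3*(-8)*(3 - 10)) + 4 = 6*(-3*(-8)*(-7)) + 4 = 6*(-168) + 4 = -1008 + 4 = -1004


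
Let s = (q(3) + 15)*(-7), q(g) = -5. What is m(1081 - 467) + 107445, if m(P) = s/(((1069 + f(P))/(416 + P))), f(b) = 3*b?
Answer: 312700295/2911 ≈ 1.0742e+5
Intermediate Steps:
s = -70 (s = (-5 + 15)*(-7) = 10*(-7) = -70)
m(P) = -70*(416 + P)/(1069 + 3*P)
m(1081 - 467) + 107445 = 70*(-416 - (1081 - 467))/(1069 + 3*(1081 - 467)) + 107445 = 70*(-416 - 1*614)/(1069 + 3*614) + 107445 = 70*(-416 - 614)/(1069 + 1842) + 107445 = 70*(-1030)/2911 + 107445 = 70*(1/2911)*(-1030) + 107445 = -72100/2911 + 107445 = 312700295/2911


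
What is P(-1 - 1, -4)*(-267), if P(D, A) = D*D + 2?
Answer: -1602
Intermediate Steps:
P(D, A) = 2 + D² (P(D, A) = D² + 2 = 2 + D²)
P(-1 - 1, -4)*(-267) = (2 + (-1 - 1)²)*(-267) = (2 + (-2)²)*(-267) = (2 + 4)*(-267) = 6*(-267) = -1602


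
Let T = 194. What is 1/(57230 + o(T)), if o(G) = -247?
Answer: 1/56983 ≈ 1.7549e-5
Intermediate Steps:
1/(57230 + o(T)) = 1/(57230 - 247) = 1/56983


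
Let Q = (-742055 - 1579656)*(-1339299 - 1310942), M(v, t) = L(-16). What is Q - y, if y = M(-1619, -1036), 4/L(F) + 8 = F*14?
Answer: 356879433576359/58 ≈ 6.1531e+12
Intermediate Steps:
L(F) = 4/(-8 + 14*F) (L(F) = 4/(-8 + F*14) = 4/(-8 + 14*F))
M(v, t) = -1/58 (M(v, t) = 2/(-4 + 7*(-16)) = 2/(-4 - 112) = 2/(-116) = 2*(-1/116) = -1/58)
Q = 6153093682351 (Q = -2321711*(-2650241) = 6153093682351)
y = -1/58 ≈ -0.017241
Q - y = 6153093682351 - 1*(-1/58) = 6153093682351 + 1/58 = 356879433576359/58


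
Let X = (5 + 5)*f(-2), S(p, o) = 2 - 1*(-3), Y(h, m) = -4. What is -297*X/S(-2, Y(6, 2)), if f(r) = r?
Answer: 1188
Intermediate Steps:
S(p, o) = 5 (S(p, o) = 2 + 3 = 5)
X = -20 (X = (5 + 5)*(-2) = 10*(-2) = -20)
-297*X/S(-2, Y(6, 2)) = -(-5940)/5 = -297*(-4) = 1188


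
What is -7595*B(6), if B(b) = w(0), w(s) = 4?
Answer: -30380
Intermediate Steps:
B(b) = 4
-7595*B(6) = -7595*4 = -30380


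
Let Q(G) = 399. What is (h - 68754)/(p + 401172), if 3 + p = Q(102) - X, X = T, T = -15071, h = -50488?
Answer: -119242/416639 ≈ -0.28620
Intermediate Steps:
X = -15071
p = 15467 (p = -3 + (399 - 1*(-15071)) = -3 + (399 + 15071) = -3 + 15470 = 15467)
(h - 68754)/(p + 401172) = (-50488 - 68754)/(15467 + 401172) = -119242/416639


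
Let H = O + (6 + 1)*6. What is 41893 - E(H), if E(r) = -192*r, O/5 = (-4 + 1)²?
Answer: 58597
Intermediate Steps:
O = 45 (O = 5*(-4 + 1)² = 5*(-3)² = 5*9 = 45)
H = 87 (H = 45 + (6 + 1)*6 = 45 + 7*6 = 45 + 42 = 87)
41893 - E(H) = 41893 - (-192)*87 = 41893 - 1*(-16704) = 41893 + 16704 = 58597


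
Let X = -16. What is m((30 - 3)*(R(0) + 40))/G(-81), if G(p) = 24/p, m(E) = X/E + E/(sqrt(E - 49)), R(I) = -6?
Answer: 1/17 - 12393*sqrt(869)/3476 ≈ -105.04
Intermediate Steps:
m(E) = -16/E + E/sqrt(-49 + E) (m(E) = -16/E + E/(sqrt(E - 49)) = -16/E + E/(sqrt(-49 + E)) = -16/E + E/sqrt(-49 + E))
m((30 - 3)*(R(0) + 40))/G(-81) = (-16*1/((-6 + 40)*(30 - 3)) + ((30 - 3)*(-6 + 40))/sqrt(-49 + (30 - 3)*(-6 + 40)))/((24/(-81))) = (-16/(27*34) + (27*34)/sqrt(-49 + 27*34))/((24*(-1/81))) = (-16/918 + 918/sqrt(-49 + 918))/(-8/27) = (-16*1/918 + 918/sqrt(869))*(-27/8) = (-8/459 + 918*(sqrt(869)/869))*(-27/8) = (-8/459 + 918*sqrt(869)/869)*(-27/8) = 1/17 - 12393*sqrt(869)/3476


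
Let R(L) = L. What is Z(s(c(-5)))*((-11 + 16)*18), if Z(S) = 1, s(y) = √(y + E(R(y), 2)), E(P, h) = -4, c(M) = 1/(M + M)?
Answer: 90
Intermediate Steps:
c(M) = 1/(2*M)
s(y) = √(-4 + y) (s(y) = √(y - 4) = √(-4 + y))
Z(s(c(-5)))*((-11 + 16)*18) = 1*((-11 + 16)*18) = 1*(5*18) = 1*90 = 90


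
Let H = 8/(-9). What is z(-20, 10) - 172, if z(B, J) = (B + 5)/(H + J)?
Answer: -14239/82 ≈ -173.65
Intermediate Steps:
H = -8/9 (H = 8*(-1/9) = -8/9 ≈ -0.88889)
z(B, J) = (5 + B)/(-8/9 + J) (z(B, J) = (B + 5)/(-8/9 + J) = (5 + B)/(-8/9 + J))
z(-20, 10) - 172 = 9*(5 - 20)/(-8 + 9*10) - 172 = 9*(-15)/(-8 + 90) - 172 = 9*(-15)/82 - 172 = 9*(1/82)*(-15) - 172 = -135/82 - 172 = -14239/82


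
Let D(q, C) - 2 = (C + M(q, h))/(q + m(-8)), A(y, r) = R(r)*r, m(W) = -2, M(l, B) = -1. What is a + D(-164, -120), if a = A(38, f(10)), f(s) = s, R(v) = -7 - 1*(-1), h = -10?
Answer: -9507/166 ≈ -57.271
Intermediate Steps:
R(v) = -6 (R(v) = -7 + 1 = -6)
A(y, r) = -6*r
a = -60 (a = -6*10 = -60)
D(q, C) = 2 + (-1 + C)/(-2 + q) (D(q, C) = 2 + (C - 1)/(q - 2) = 2 + (-1 + C)/(-2 + q))
a + D(-164, -120) = -60 + (-5 - 120 + 2*(-164))/(-2 - 164) = -60 + (-5 - 120 - 328)/(-166) = -60 - 1/166*(-453) = -60 + 453/166 = -9507/166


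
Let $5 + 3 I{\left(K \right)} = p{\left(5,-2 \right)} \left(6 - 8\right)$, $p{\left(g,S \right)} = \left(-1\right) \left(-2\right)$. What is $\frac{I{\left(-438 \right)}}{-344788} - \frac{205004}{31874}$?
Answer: $- \frac{35341411765}{5494886356} \approx -6.4317$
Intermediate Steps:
$p{\left(g,S \right)} = 2$
$I{\left(K \right)} = -3$ ($I{\left(K \right)} = - \frac{5}{3} + \frac{2 \left(6 - 8\right)}{3} = - \frac{5}{3} + \frac{2 \left(-2\right)}{3} = - \frac{5}{3} + \frac{1}{3} \left(-4\right) = - \frac{5}{3} - \frac{4}{3} = -3$)
$\frac{I{\left(-438 \right)}}{-344788} - \frac{205004}{31874} = - \frac{3}{-344788} - \frac{205004}{31874} = \left(-3\right) \left(- \frac{1}{344788}\right) - \frac{102502}{15937} = \frac{3}{344788} - \frac{102502}{15937} = - \frac{35341411765}{5494886356}$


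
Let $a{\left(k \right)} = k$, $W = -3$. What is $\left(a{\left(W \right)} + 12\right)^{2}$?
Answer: $81$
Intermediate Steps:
$\left(a{\left(W \right)} + 12\right)^{2} = \left(-3 + 12\right)^{2} = 9^{2} = 81$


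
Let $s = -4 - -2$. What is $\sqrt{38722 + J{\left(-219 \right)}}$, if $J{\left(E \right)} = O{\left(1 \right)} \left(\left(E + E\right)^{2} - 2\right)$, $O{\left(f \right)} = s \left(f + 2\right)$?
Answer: $i \sqrt{1112330} \approx 1054.7 i$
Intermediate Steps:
$s = -2$ ($s = -4 + 2 = -2$)
$O{\left(f \right)} = -4 - 2 f$ ($O{\left(f \right)} = - 2 \left(f + 2\right) = - 2 \left(2 + f\right) = -4 - 2 f$)
$J{\left(E \right)} = 12 - 24 E^{2}$ ($J{\left(E \right)} = \left(-4 - 2\right) \left(\left(E + E\right)^{2} - 2\right) = \left(-4 - 2\right) \left(\left(2 E\right)^{2} - 2\right) = - 6 \left(4 E^{2} - 2\right) = - 6 \left(-2 + 4 E^{2}\right) = 12 - 24 E^{2}$)
$\sqrt{38722 + J{\left(-219 \right)}} = \sqrt{38722 + \left(12 - 24 \left(-219\right)^{2}\right)} = \sqrt{38722 + \left(12 - 1151064\right)} = \sqrt{38722 - 1151052} = \sqrt{-1112330} = i \sqrt{1112330}$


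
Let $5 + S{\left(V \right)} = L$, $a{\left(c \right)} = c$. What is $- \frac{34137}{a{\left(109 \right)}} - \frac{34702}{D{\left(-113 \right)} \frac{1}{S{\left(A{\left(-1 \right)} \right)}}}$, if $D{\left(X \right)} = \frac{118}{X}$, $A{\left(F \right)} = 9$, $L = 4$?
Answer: $- \frac{215726350}{6431} \approx -33545.0$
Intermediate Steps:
$S{\left(V \right)} = -1$ ($S{\left(V \right)} = -5 + 4 = -1$)
$- \frac{34137}{a{\left(109 \right)}} - \frac{34702}{D{\left(-113 \right)} \frac{1}{S{\left(A{\left(-1 \right)} \right)}}} = - \frac{34137}{109} - \frac{34702}{\frac{118}{-113} \frac{1}{-1}} = \left(-34137\right) \frac{1}{109} - \frac{34702}{118 \left(- \frac{1}{113}\right) \left(-1\right)} = - \frac{34137}{109} - \frac{34702}{\left(- \frac{118}{113}\right) \left(-1\right)} = - \frac{34137}{109} - \frac{34702}{\frac{118}{113}} = - \frac{34137}{109} - \frac{1960663}{59} = - \frac{215726350}{6431}$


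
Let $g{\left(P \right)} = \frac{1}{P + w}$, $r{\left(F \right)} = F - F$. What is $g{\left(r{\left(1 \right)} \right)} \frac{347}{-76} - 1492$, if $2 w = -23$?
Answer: $- \frac{1303661}{874} \approx -1491.6$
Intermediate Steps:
$w = - \frac{23}{2}$ ($w = \frac{1}{2} \left(-23\right) = - \frac{23}{2} \approx -11.5$)
$r{\left(F \right)} = 0$
$g{\left(P \right)} = \frac{1}{- \frac{23}{2} + P}$ ($g{\left(P \right)} = \frac{1}{P - \frac{23}{2}} = \frac{1}{- \frac{23}{2} + P}$)
$g{\left(r{\left(1 \right)} \right)} \frac{347}{-76} - 1492 = \frac{2}{-23 + 2 \cdot 0} \frac{347}{-76} - 1492 = \frac{2}{-23 + 0} \cdot 347 \left(- \frac{1}{76}\right) - 1492 = \frac{2}{-23} \left(- \frac{347}{76}\right) - 1492 = 2 \left(- \frac{1}{23}\right) \left(- \frac{347}{76}\right) - 1492 = \left(- \frac{2}{23}\right) \left(- \frac{347}{76}\right) - 1492 = \frac{347}{874} - 1492 = - \frac{1303661}{874}$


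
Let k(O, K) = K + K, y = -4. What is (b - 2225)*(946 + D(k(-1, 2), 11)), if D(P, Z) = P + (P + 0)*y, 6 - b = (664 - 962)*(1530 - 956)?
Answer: 157690022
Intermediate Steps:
b = 171058 (b = 6 - (664 - 962)*(1530 - 956) = 6 - (-298)*574 = 6 - 1*(-171052) = 6 + 171052 = 171058)
k(O, K) = 2*K
D(P, Z) = -3*P (D(P, Z) = P + (P + 0)*(-4) = P + P*(-4) = P - 4*P = -3*P)
(b - 2225)*(946 + D(k(-1, 2), 11)) = (171058 - 2225)*(946 - 6*2) = 168833*(946 - 3*4) = 168833*(946 - 12) = 168833*934 = 157690022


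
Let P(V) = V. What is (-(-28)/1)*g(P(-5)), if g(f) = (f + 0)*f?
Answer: 700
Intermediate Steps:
g(f) = f**2 (g(f) = f*f = f**2)
(-(-28)/1)*g(P(-5)) = -(-28)/1*(-5)**2 = -(-28)*25 = -7*(-4)*25 = 28*25 = 700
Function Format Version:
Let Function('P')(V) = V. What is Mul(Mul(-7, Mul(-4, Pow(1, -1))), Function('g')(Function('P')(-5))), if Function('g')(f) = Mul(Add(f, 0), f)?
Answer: 700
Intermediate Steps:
Function('g')(f) = Pow(f, 2) (Function('g')(f) = Mul(f, f) = Pow(f, 2))
Mul(Mul(-7, Mul(-4, Pow(1, -1))), Function('g')(Function('P')(-5))) = Mul(Mul(-7, Mul(-4, Pow(1, -1))), Pow(-5, 2)) = Mul(Mul(-7, Mul(-4, 1)), 25) = Mul(Mul(-7, -4), 25) = Mul(28, 25) = 700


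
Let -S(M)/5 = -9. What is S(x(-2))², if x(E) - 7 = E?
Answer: 2025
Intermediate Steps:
x(E) = 7 + E
S(M) = 45 (S(M) = -5*(-9) = 45)
S(x(-2))² = 45² = 2025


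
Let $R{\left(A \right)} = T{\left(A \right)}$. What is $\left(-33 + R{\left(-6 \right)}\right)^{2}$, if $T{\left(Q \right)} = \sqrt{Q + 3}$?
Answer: $\left(33 - i \sqrt{3}\right)^{2} \approx 1086.0 - 114.32 i$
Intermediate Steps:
$T{\left(Q \right)} = \sqrt{3 + Q}$
$R{\left(A \right)} = \sqrt{3 + A}$
$\left(-33 + R{\left(-6 \right)}\right)^{2} = \left(-33 + \sqrt{3 - 6}\right)^{2} = \left(-33 + \sqrt{-3}\right)^{2} = \left(-33 + i \sqrt{3}\right)^{2}$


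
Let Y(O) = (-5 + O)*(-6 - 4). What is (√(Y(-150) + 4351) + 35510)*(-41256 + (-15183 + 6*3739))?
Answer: -1207517550 - 34005*√5901 ≈ -1.2101e+9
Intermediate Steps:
Y(O) = 50 - 10*O (Y(O) = (-5 + O)*(-10) = 50 - 10*O)
(√(Y(-150) + 4351) + 35510)*(-41256 + (-15183 + 6*3739)) = (√((50 - 10*(-150)) + 4351) + 35510)*(-41256 + (-15183 + 6*3739)) = (√((50 + 1500) + 4351) + 35510)*(-41256 + (-15183 + 22434)) = (√(1550 + 4351) + 35510)*(-41256 + 7251) = (√5901 + 35510)*(-34005) = (35510 + √5901)*(-34005) = -1207517550 - 34005*√5901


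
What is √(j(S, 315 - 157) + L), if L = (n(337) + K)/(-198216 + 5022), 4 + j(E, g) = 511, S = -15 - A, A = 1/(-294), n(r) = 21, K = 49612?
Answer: 5*√84060619874/64398 ≈ 22.511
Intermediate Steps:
A = -1/294 ≈ -0.0034014
S = -4409/294 (S = -15 - 1*(-1/294) = -15 + 1/294 = -4409/294 ≈ -14.997)
j(E, g) = 507 (j(E, g) = -4 + 511 = 507)
L = -49633/193194 (L = (21 + 49612)/(-198216 + 5022) = 49633/(-193194) = 49633*(-1/193194) = -49633/193194 ≈ -0.25691)
√(j(S, 315 - 157) + L) = √(507 - 49633/193194) = √(97899725/193194) = 5*√84060619874/64398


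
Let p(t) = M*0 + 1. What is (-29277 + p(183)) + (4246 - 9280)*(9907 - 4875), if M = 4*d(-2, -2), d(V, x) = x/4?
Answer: -25360364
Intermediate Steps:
d(V, x) = x/4 (d(V, x) = x*(¼) = x/4)
M = -2 (M = 4*((¼)*(-2)) = 4*(-½) = -2)
p(t) = 1 (p(t) = -2*0 + 1 = 0 + 1 = 1)
(-29277 + p(183)) + (4246 - 9280)*(9907 - 4875) = (-29277 + 1) + (4246 - 9280)*(9907 - 4875) = -29276 - 5034*5032 = -29276 - 25331088 = -25360364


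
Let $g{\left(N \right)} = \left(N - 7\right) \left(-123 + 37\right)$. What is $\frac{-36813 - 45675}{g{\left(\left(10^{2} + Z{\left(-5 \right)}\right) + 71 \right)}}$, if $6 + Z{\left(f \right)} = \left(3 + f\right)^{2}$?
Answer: $\frac{6874}{1161} \approx 5.9208$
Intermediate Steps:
$Z{\left(f \right)} = -6 + \left(3 + f\right)^{2}$
$g{\left(N \right)} = 602 - 86 N$ ($g{\left(N \right)} = \left(-7 + N\right) \left(-86\right) = 602 - 86 N$)
$\frac{-36813 - 45675}{g{\left(\left(10^{2} + Z{\left(-5 \right)}\right) + 71 \right)}} = \frac{-36813 - 45675}{602 - 86 \left(\left(10^{2} - \left(6 - \left(3 - 5\right)^{2}\right)\right) + 71\right)} = - \frac{82488}{602 - 86 \left(\left(100 - \left(6 - \left(-2\right)^{2}\right)\right) + 71\right)} = - \frac{82488}{602 - 86 \left(\left(100 + \left(-6 + 4\right)\right) + 71\right)} = - \frac{82488}{602 - 86 \left(\left(100 - 2\right) + 71\right)} = - \frac{82488}{602 - 86 \left(98 + 71\right)} = - \frac{82488}{602 - 14534} = - \frac{82488}{-13932} = \left(-82488\right) \left(- \frac{1}{13932}\right) = \frac{6874}{1161}$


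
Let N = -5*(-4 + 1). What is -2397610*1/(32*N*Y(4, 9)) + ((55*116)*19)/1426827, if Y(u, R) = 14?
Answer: -38001778723/106536416 ≈ -356.70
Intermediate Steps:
N = 15 (N = -5*(-3) = 15)
-2397610*1/(32*N*Y(4, 9)) + ((55*116)*19)/1426827 = -2397610/((32*14)*15) + ((55*116)*19)/1426827 = -2397610/(448*15) + (6380*19)*(1/1426827) = -2397610/6720 + 121220*(1/1426827) = -2397610*1/6720 + 121220/1426827 = -239761/672 + 121220/1426827 = -38001778723/106536416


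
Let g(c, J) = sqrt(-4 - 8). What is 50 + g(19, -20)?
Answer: 50 + 2*I*sqrt(3) ≈ 50.0 + 3.4641*I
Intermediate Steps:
g(c, J) = 2*I*sqrt(3) (g(c, J) = sqrt(-12) = 2*I*sqrt(3))
50 + g(19, -20) = 50 + 2*I*sqrt(3)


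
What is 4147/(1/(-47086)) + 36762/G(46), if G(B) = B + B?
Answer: -8982201151/46 ≈ -1.9527e+8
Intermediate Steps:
G(B) = 2*B
4147/(1/(-47086)) + 36762/G(46) = 4147/(1/(-47086)) + 36762/((2*46)) = 4147/(-1/47086) + 36762/92 = 4147*(-47086) + 36762*(1/92) = -195265642 + 18381/46 = -8982201151/46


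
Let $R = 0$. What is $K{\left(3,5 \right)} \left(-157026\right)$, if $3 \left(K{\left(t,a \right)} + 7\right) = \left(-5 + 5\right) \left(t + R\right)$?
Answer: $1099182$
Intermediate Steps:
$K{\left(t,a \right)} = -7$ ($K{\left(t,a \right)} = -7 + \frac{\left(-5 + 5\right) \left(t + 0\right)}{3} = -7 + \frac{0 t}{3} = -7 + \frac{1}{3} \cdot 0 = -7 + 0 = -7$)
$K{\left(3,5 \right)} \left(-157026\right) = \left(-7\right) \left(-157026\right) = 1099182$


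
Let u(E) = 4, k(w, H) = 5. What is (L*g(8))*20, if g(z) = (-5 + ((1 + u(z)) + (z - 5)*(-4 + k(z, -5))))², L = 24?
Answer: 4320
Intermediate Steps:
g(z) = (-5 + z)² (g(z) = (-5 + ((1 + 4) + (z - 5)*(-4 + 5)))² = (-5 + (5 + (-5 + z)*1))² = (-5 + (5 + (-5 + z)))² = (-5 + z)²)
(L*g(8))*20 = (24*(5 - 1*8)²)*20 = (24*(5 - 8)²)*20 = (24*(-3)²)*20 = (24*9)*20 = 216*20 = 4320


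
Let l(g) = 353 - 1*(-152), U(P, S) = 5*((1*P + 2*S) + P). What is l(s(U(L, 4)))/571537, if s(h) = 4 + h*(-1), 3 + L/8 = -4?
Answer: 505/571537 ≈ 0.00088358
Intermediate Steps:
L = -56 (L = -24 + 8*(-4) = -24 - 32 = -56)
U(P, S) = 10*P + 10*S (U(P, S) = 5*((P + 2*S) + P) = 5*(2*P + 2*S) = 10*P + 10*S)
s(h) = 4 - h
l(g) = 505 (l(g) = 353 + 152 = 505)
l(s(U(L, 4)))/571537 = 505/571537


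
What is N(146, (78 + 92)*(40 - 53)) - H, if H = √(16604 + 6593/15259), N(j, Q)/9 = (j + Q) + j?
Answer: -17262 - √3866127495511/15259 ≈ -17391.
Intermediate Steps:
N(j, Q) = 9*Q + 18*j (N(j, Q) = 9*((j + Q) + j) = 9*((Q + j) + j) = 9*(Q + 2*j) = 9*Q + 18*j)
H = √3866127495511/15259 (H = √(16604 + 6593*(1/15259)) = √(16604 + 6593/15259) = √(253367029/15259) = √3866127495511/15259 ≈ 128.86)
N(146, (78 + 92)*(40 - 53)) - H = (9*((78 + 92)*(40 - 53)) + 18*146) - √3866127495511/15259 = (9*(170*(-13)) + 2628) - √3866127495511/15259 = (9*(-2210) + 2628) - √3866127495511/15259 = (-19890 + 2628) - √3866127495511/15259 = -17262 - √3866127495511/15259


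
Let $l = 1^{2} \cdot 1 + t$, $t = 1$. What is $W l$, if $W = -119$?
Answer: $-238$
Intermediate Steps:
$l = 2$ ($l = 1^{2} \cdot 1 + 1 = 1 \cdot 1 + 1 = 1 + 1 = 2$)
$W l = \left(-119\right) 2 = -238$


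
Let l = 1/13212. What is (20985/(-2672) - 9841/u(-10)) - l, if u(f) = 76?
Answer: -23030190101/167686704 ≈ -137.34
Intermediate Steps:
l = 1/13212 ≈ 7.5689e-5
(20985/(-2672) - 9841/u(-10)) - l = (20985/(-2672) - 9841/76) - 1*1/13212 = (20985*(-1/2672) - 9841*1/76) - 1/13212 = (-20985/2672 - 9841/76) - 1/13212 = -6972503/50768 - 1/13212 = -23030190101/167686704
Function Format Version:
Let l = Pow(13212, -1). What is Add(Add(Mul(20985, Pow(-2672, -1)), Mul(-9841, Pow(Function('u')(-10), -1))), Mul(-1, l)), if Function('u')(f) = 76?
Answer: Rational(-23030190101, 167686704) ≈ -137.34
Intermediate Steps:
l = Rational(1, 13212) ≈ 7.5689e-5
Add(Add(Mul(20985, Pow(-2672, -1)), Mul(-9841, Pow(Function('u')(-10), -1))), Mul(-1, l)) = Add(Add(Mul(20985, Pow(-2672, -1)), Mul(-9841, Pow(76, -1))), Mul(-1, Rational(1, 13212))) = Add(Add(Mul(20985, Rational(-1, 2672)), Mul(-9841, Rational(1, 76))), Rational(-1, 13212)) = Add(Add(Rational(-20985, 2672), Rational(-9841, 76)), Rational(-1, 13212)) = Add(Rational(-6972503, 50768), Rational(-1, 13212)) = Rational(-23030190101, 167686704)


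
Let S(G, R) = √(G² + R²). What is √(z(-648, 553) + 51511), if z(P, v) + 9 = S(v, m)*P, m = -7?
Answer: √(51502 - 4536*√6242) ≈ 553.96*I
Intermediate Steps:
z(P, v) = -9 + P*√(49 + v²) (z(P, v) = -9 + √(v² + (-7)²)*P = -9 + √(v² + 49)*P = -9 + √(49 + v²)*P = -9 + P*√(49 + v²))
√(z(-648, 553) + 51511) = √((-9 - 648*√(49 + 553²)) + 51511) = √((-9 - 648*√(49 + 305809)) + 51511) = √((-9 - 4536*√6242) + 51511) = √(51502 - 4536*√6242)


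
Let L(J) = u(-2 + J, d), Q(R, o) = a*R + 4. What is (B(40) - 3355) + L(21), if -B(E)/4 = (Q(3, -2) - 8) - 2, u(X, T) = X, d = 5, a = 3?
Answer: -3348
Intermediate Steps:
Q(R, o) = 4 + 3*R (Q(R, o) = 3*R + 4 = 4 + 3*R)
L(J) = -2 + J
B(E) = -12 (B(E) = -4*(((4 + 3*3) - 8) - 2) = -4*(((4 + 9) - 8) - 2) = -4*((13 - 8) - 2) = -4*(5 - 2) = -4*3 = -12)
(B(40) - 3355) + L(21) = (-12 - 3355) + (-2 + 21) = -3367 + 19 = -3348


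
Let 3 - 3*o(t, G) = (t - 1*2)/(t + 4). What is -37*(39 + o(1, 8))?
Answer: -22237/15 ≈ -1482.5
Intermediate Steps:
o(t, G) = 1 - (-2 + t)/(3*(4 + t)) (o(t, G) = 1 - (t - 1*2)/(3*(t + 4)) = 1 - (t - 2)/(3*(4 + t)) = 1 - (-2 + t)/(3*(4 + t)))
-37*(39 + o(1, 8)) = -37*(39 + 2*(7 + 1)/(3*(4 + 1))) = -37*(39 + (⅔)*8/5) = -37*(39 + (⅔)*(⅕)*8) = -37*(39 + 16/15) = -37*601/15 = -22237/15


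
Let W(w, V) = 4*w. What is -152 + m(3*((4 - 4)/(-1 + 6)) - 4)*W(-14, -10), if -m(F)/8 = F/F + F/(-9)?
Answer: 4456/9 ≈ 495.11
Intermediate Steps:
m(F) = -8 + 8*F/9 (m(F) = -8*(F/F + F/(-9)) = -8*(1 + F*(-⅑)) = -8*(1 - F/9) = -8 + 8*F/9)
-152 + m(3*((4 - 4)/(-1 + 6)) - 4)*W(-14, -10) = -152 + (-8 + 8*(3*((4 - 4)/(-1 + 6)) - 4)/9)*(4*(-14)) = -152 + (-8 + 8*(3*(0/5) - 4)/9)*(-56) = -152 + (-8 + 8*(3*(0*(⅕)) - 4)/9)*(-56) = -152 + (-8 + 8*(3*0 - 4)/9)*(-56) = -152 + (-8 + 8*(0 - 4)/9)*(-56) = -152 + (-8 + (8/9)*(-4))*(-56) = -152 + (-8 - 32/9)*(-56) = -152 - 104/9*(-56) = -152 + 5824/9 = 4456/9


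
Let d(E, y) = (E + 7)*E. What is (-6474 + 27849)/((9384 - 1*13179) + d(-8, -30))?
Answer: -21375/3787 ≈ -5.6443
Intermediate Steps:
d(E, y) = E*(7 + E) (d(E, y) = (7 + E)*E = E*(7 + E))
(-6474 + 27849)/((9384 - 1*13179) + d(-8, -30)) = (-6474 + 27849)/((9384 - 1*13179) - 8*(7 - 8)) = 21375/((9384 - 13179) - 8*(-1)) = 21375/(-3795 + 8) = 21375/(-3787) = 21375*(-1/3787) = -21375/3787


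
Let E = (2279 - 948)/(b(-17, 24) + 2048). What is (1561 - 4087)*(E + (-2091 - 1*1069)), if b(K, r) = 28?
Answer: 2761267009/346 ≈ 7.9805e+6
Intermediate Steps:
E = 1331/2076 (E = (2279 - 948)/(28 + 2048) = 1331/2076 ≈ 0.64114)
(1561 - 4087)*(E + (-2091 - 1*1069)) = (1561 - 4087)*(1331/2076 + (-2091 - 1*1069)) = -2526*(1331/2076 + (-2091 - 1069)) = -2526*(1331/2076 - 3160) = -2526*(-6558829/2076) = 2761267009/346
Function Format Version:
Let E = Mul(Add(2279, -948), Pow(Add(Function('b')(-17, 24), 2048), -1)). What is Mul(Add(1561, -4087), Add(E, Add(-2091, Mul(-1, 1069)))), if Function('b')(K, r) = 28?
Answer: Rational(2761267009, 346) ≈ 7.9805e+6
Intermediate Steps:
E = Rational(1331, 2076) (E = Mul(Add(2279, -948), Pow(Add(28, 2048), -1)) = Mul(1331, Pow(2076, -1)) = Mul(1331, Rational(1, 2076)) = Rational(1331, 2076) ≈ 0.64114)
Mul(Add(1561, -4087), Add(E, Add(-2091, Mul(-1, 1069)))) = Mul(Add(1561, -4087), Add(Rational(1331, 2076), Add(-2091, Mul(-1, 1069)))) = Mul(-2526, Add(Rational(1331, 2076), Add(-2091, -1069))) = Mul(-2526, Add(Rational(1331, 2076), -3160)) = Mul(-2526, Rational(-6558829, 2076)) = Rational(2761267009, 346)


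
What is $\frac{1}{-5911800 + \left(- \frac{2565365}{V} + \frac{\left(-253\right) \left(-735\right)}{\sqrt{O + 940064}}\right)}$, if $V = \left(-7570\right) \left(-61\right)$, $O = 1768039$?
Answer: $- \frac{45517194415346946206042}{269088802717283775124269234529} - \frac{528686262672260 \sqrt{2708103}}{269088802717283775124269234529} \approx -1.6916 \cdot 10^{-7}$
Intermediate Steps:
$V = 461770$
$\frac{1}{-5911800 + \left(- \frac{2565365}{V} + \frac{\left(-253\right) \left(-735\right)}{\sqrt{O + 940064}}\right)} = \frac{1}{-5911800 - \left(\frac{513073}{92354} - \frac{\left(-253\right) \left(-735\right)}{\sqrt{1768039 + 940064}}\right)} = \frac{1}{-5911800 + \left(\left(-2565365\right) \frac{1}{461770} + \frac{185955}{\sqrt{2708103}}\right)} = \frac{1}{-5911800 - \left(\frac{513073}{92354} - 185955 \frac{\sqrt{2708103}}{2708103}\right)} = \frac{1}{-5911800 - \left(\frac{513073}{92354} - \frac{61985 \sqrt{2708103}}{902701}\right)} = \frac{1}{- \frac{545978890273}{92354} + \frac{61985 \sqrt{2708103}}{902701}}$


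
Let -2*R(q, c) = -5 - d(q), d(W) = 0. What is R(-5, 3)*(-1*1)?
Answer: -5/2 ≈ -2.5000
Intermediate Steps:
R(q, c) = 5/2 (R(q, c) = -(-5 - 1*0)/2 = -(-5 + 0)/2 = -½*(-5) = 5/2)
R(-5, 3)*(-1*1) = 5*(-1*1)/2 = (5/2)*(-1) = -5/2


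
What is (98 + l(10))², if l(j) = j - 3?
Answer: 11025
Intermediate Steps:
l(j) = -3 + j
(98 + l(10))² = (98 + (-3 + 10))² = (98 + 7)² = 105² = 11025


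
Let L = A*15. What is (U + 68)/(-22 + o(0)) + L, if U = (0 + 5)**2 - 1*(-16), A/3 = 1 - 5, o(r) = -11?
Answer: -6049/33 ≈ -183.30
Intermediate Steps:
A = -12 (A = 3*(1 - 5) = 3*(-4) = -12)
L = -180 (L = -12*15 = -180)
U = 41 (U = 5**2 + 16 = 25 + 16 = 41)
(U + 68)/(-22 + o(0)) + L = (41 + 68)/(-22 - 11) - 180 = 109/(-33) - 180 = -1/33*109 - 180 = -109/33 - 180 = -6049/33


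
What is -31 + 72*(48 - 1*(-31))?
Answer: 5657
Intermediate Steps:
-31 + 72*(48 - 1*(-31)) = -31 + 72*(48 + 31) = -31 + 72*79 = -31 + 5688 = 5657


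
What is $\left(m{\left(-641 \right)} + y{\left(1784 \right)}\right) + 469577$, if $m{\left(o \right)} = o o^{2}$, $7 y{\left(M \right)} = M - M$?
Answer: $-262905144$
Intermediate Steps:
$y{\left(M \right)} = 0$ ($y{\left(M \right)} = \frac{M - M}{7} = \frac{1}{7} \cdot 0 = 0$)
$m{\left(o \right)} = o^{3}$
$\left(m{\left(-641 \right)} + y{\left(1784 \right)}\right) + 469577 = \left(\left(-641\right)^{3} + 0\right) + 469577 = \left(-263374721 + 0\right) + 469577 = -263374721 + 469577 = -262905144$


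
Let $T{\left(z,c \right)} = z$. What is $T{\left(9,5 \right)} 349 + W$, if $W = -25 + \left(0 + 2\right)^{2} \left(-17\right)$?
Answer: $3048$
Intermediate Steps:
$W = -93$ ($W = -25 + 2^{2} \left(-17\right) = -25 + 4 \left(-17\right) = -25 - 68 = -93$)
$T{\left(9,5 \right)} 349 + W = 9 \cdot 349 - 93 = 3141 - 93 = 3048$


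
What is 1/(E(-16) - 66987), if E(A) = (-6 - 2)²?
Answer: -1/66923 ≈ -1.4943e-5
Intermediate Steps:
E(A) = 64 (E(A) = (-8)² = 64)
1/(E(-16) - 66987) = 1/(64 - 66987) = 1/(-66923) = -1/66923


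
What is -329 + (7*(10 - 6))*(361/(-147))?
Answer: -8353/21 ≈ -397.76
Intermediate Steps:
-329 + (7*(10 - 6))*(361/(-147)) = -329 + (7*4)*(361*(-1/147)) = -329 + 28*(-361/147) = -329 - 1444/21 = -8353/21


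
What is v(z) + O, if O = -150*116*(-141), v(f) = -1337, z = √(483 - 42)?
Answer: 2452063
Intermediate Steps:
z = 21 (z = √441 = 21)
O = 2453400 (O = -17400*(-141) = 2453400)
v(z) + O = -1337 + 2453400 = 2452063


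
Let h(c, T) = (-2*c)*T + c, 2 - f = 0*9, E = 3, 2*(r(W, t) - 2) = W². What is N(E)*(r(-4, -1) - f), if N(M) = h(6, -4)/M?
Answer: 144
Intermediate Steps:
r(W, t) = 2 + W²/2
f = 2 (f = 2 - 0*9 = 2 - 1*0 = 2 + 0 = 2)
h(c, T) = c - 2*T*c (h(c, T) = -2*T*c + c = c - 2*T*c)
N(M) = 54/M (N(M) = (6*(1 - 2*(-4)))/M = (6*(1 + 8))/M = (6*9)/M = 54/M)
N(E)*(r(-4, -1) - f) = (54/3)*((2 + (½)*(-4)²) - 1*2) = (54*(⅓))*((2 + (½)*16) - 2) = 18*((2 + 8) - 2) = 18*(10 - 2) = 18*8 = 144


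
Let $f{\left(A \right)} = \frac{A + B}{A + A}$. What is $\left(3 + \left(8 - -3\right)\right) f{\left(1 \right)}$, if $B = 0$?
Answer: $7$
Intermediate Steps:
$f{\left(A \right)} = \frac{1}{2}$ ($f{\left(A \right)} = \frac{A + 0}{A + A} = \frac{A}{2 A} = A \frac{1}{2 A} = \frac{1}{2}$)
$\left(3 + \left(8 - -3\right)\right) f{\left(1 \right)} = \left(3 + \left(8 - -3\right)\right) \frac{1}{2} = \left(3 + \left(8 + 3\right)\right) \frac{1}{2} = \left(3 + 11\right) \frac{1}{2} = 14 \cdot \frac{1}{2} = 7$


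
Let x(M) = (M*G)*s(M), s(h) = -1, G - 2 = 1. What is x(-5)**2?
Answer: 225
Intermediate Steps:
G = 3 (G = 2 + 1 = 3)
x(M) = -3*M (x(M) = (M*3)*(-1) = (3*M)*(-1) = -3*M)
x(-5)**2 = (-3*(-5))**2 = 15**2 = 225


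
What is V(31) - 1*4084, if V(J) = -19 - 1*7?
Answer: -4110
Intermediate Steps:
V(J) = -26 (V(J) = -19 - 7 = -26)
V(31) - 1*4084 = -26 - 1*4084 = -26 - 4084 = -4110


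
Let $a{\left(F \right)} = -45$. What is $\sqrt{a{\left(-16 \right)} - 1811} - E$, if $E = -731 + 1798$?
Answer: $-1067 + 8 i \sqrt{29} \approx -1067.0 + 43.081 i$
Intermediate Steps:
$E = 1067$
$\sqrt{a{\left(-16 \right)} - 1811} - E = \sqrt{-45 - 1811} - 1067 = \sqrt{-1856} - 1067 = 8 i \sqrt{29} - 1067 = -1067 + 8 i \sqrt{29}$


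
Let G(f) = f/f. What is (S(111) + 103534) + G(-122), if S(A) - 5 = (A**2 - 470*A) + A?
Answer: 63802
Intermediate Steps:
S(A) = 5 + A**2 - 469*A (S(A) = 5 + ((A**2 - 470*A) + A) = 5 + (A**2 - 469*A) = 5 + A**2 - 469*A)
G(f) = 1
(S(111) + 103534) + G(-122) = ((5 + 111**2 - 469*111) + 103534) + 1 = ((5 + 12321 - 52059) + 103534) + 1 = (-39733 + 103534) + 1 = 63801 + 1 = 63802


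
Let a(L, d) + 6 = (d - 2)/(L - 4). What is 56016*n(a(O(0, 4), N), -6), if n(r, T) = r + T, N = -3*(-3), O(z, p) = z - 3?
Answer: -728208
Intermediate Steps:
O(z, p) = -3 + z
N = 9
a(L, d) = -6 + (-2 + d)/(-4 + L) (a(L, d) = -6 + (d - 2)/(L - 4) = -6 + (-2 + d)/(-4 + L))
n(r, T) = T + r
56016*n(a(O(0, 4), N), -6) = 56016*(-6 + (22 + 9 - 6*(-3 + 0))/(-4 + (-3 + 0))) = 56016*(-6 + (22 + 9 - 6*(-3))/(-4 - 3)) = 56016*(-6 + (22 + 9 + 18)/(-7)) = 56016*(-6 - ⅐*49) = 56016*(-6 - 7) = 56016*(-13) = -728208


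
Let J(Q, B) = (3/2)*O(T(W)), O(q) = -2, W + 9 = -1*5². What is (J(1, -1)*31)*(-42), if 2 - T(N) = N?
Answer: 3906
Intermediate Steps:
W = -34 (W = -9 - 1*5² = -9 - 1*25 = -9 - 25 = -34)
T(N) = 2 - N
J(Q, B) = -3 (J(Q, B) = (3/2)*(-2) = -3)
(J(1, -1)*31)*(-42) = -3*31*(-42) = -93*(-42) = 3906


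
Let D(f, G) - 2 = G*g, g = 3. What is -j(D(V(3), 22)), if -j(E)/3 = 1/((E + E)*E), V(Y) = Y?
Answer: 3/9248 ≈ 0.00032439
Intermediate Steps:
D(f, G) = 2 + 3*G (D(f, G) = 2 + G*3 = 2 + 3*G)
j(E) = -3/(2*E²) (j(E) = -3/((E + E)*E) = -3/((2*E)*E) = -3*1/(2*E)/E = -3/(2*E²))
-j(D(V(3), 22)) = -(-3)/(2*(2 + 3*22)²) = -(-3)/(2*(2 + 66)²) = -(-3)/(2*68²) = -(-3)/(2*4624) = -1*(-3/9248) = 3/9248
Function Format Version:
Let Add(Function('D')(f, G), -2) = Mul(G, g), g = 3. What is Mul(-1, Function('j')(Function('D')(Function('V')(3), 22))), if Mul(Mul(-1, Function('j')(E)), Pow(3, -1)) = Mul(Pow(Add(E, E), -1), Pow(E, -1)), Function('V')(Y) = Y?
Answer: Rational(3, 9248) ≈ 0.00032439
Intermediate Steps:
Function('D')(f, G) = Add(2, Mul(3, G)) (Function('D')(f, G) = Add(2, Mul(G, 3)) = Add(2, Mul(3, G)))
Function('j')(E) = Mul(Rational(-3, 2), Pow(E, -2)) (Function('j')(E) = Mul(-3, Mul(Pow(Add(E, E), -1), Pow(E, -1))) = Mul(-3, Mul(Pow(Mul(2, E), -1), Pow(E, -1))) = Mul(-3, Mul(Mul(Rational(1, 2), Pow(E, -1)), Pow(E, -1))) = Mul(-3, Mul(Rational(1, 2), Pow(E, -2))) = Mul(Rational(-3, 2), Pow(E, -2)))
Mul(-1, Function('j')(Function('D')(Function('V')(3), 22))) = Mul(-1, Mul(Rational(-3, 2), Pow(Add(2, Mul(3, 22)), -2))) = Mul(-1, Mul(Rational(-3, 2), Pow(Add(2, 66), -2))) = Mul(-1, Mul(Rational(-3, 2), Pow(68, -2))) = Mul(-1, Mul(Rational(-3, 2), Rational(1, 4624))) = Mul(-1, Rational(-3, 9248)) = Rational(3, 9248)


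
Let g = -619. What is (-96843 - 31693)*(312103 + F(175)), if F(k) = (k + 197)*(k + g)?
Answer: -18886437160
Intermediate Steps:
F(k) = (-619 + k)*(197 + k) (F(k) = (k + 197)*(k - 619) = (197 + k)*(-619 + k) = (-619 + k)*(197 + k))
(-96843 - 31693)*(312103 + F(175)) = (-96843 - 31693)*(312103 + (-121943 + 175² - 422*175)) = -128536*(312103 + (-121943 + 30625 - 73850)) = -128536*(312103 - 165168) = -128536*146935 = -18886437160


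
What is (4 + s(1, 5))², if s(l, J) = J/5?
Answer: 25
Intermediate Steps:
s(l, J) = J/5 (s(l, J) = J*(⅕) = J/5)
(4 + s(1, 5))² = (4 + (⅕)*5)² = (4 + 1)² = 5² = 25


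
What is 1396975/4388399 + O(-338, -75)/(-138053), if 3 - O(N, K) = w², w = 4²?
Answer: 193966854622/605831647147 ≈ 0.32017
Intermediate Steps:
w = 16
O(N, K) = -253 (O(N, K) = 3 - 1*16² = 3 - 1*256 = 3 - 256 = -253)
1396975/4388399 + O(-338, -75)/(-138053) = 1396975/4388399 - 253/(-138053) = 1396975*(1/4388399) - 253*(-1/138053) = 1396975/4388399 + 253/138053 = 193966854622/605831647147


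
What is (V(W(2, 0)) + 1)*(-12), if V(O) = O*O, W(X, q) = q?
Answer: -12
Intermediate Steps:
V(O) = O²
(V(W(2, 0)) + 1)*(-12) = (0² + 1)*(-12) = (0 + 1)*(-12) = 1*(-12) = -12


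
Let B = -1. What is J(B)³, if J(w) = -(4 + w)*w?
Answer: 27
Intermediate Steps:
J(w) = -w*(4 + w)
J(B)³ = (-1*(-1)*(4 - 1))³ = (-1*(-1)*3)³ = 3³ = 27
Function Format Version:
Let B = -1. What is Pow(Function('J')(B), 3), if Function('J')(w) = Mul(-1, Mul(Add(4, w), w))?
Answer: 27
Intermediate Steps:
Function('J')(w) = Mul(-1, w, Add(4, w)) (Function('J')(w) = Mul(-1, Mul(w, Add(4, w))) = Mul(-1, w, Add(4, w)))
Pow(Function('J')(B), 3) = Pow(Mul(-1, -1, Add(4, -1)), 3) = Pow(Mul(-1, -1, 3), 3) = Pow(3, 3) = 27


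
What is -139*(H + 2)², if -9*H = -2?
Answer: -55600/81 ≈ -686.42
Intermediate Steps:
H = 2/9 (H = -⅑*(-2) = 2/9 ≈ 0.22222)
-139*(H + 2)² = -139*(2/9 + 2)² = -139*(20/9)² = -139*400/81 = -55600/81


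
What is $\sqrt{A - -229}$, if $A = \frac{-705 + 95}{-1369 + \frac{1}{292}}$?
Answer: $\frac{\sqrt{36664867993701}}{399747} \approx 15.147$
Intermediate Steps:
$A = \frac{178120}{399747}$ ($A = - \frac{610}{-1369 + \frac{1}{292}} = - \frac{610}{- \frac{399747}{292}} = \left(-610\right) \left(- \frac{292}{399747}\right) = \frac{178120}{399747} \approx 0.44558$)
$\sqrt{A - -229} = \sqrt{\frac{178120}{399747} - -229} = \sqrt{\frac{178120}{399747} + \left(-23 + 252\right)} = \sqrt{\frac{178120}{399747} + 229} = \sqrt{\frac{91720183}{399747}} = \frac{\sqrt{36664867993701}}{399747}$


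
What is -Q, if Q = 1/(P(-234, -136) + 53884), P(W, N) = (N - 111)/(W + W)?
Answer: -36/1939843 ≈ -1.8558e-5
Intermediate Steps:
P(W, N) = (-111 + N)/(2*W) (P(W, N) = (-111 + N)/((2*W)) = (-111 + N)*(1/(2*W)) = (-111 + N)/(2*W))
Q = 36/1939843 (Q = 1/((½)*(-111 - 136)/(-234) + 53884) = 1/((½)*(-1/234)*(-247) + 53884) = 1/(19/36 + 53884) = 1/(1939843/36) = 36/1939843 ≈ 1.8558e-5)
-Q = -1*36/1939843 = -36/1939843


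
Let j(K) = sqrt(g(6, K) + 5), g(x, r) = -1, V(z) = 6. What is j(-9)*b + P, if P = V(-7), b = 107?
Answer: 220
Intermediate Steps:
P = 6
j(K) = 2 (j(K) = sqrt(-1 + 5) = sqrt(4) = 2)
j(-9)*b + P = 2*107 + 6 = 214 + 6 = 220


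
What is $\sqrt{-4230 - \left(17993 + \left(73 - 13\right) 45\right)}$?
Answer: $i \sqrt{24923} \approx 157.87 i$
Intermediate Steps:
$\sqrt{-4230 - \left(17993 + \left(73 - 13\right) 45\right)} = \sqrt{-4230 - \left(17993 + 60 \cdot 45\right)} = \sqrt{-4230 - 20693} = \sqrt{-24923} = i \sqrt{24923}$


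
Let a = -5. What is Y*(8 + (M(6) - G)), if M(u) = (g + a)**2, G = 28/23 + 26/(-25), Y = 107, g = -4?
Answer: 5464811/575 ≈ 9504.0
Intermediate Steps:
G = 102/575 (G = 28*(1/23) + 26*(-1/25) = 28/23 - 26/25 = 102/575 ≈ 0.17739)
M(u) = 81 (M(u) = (-4 - 5)**2 = (-9)**2 = 81)
Y*(8 + (M(6) - G)) = 107*(8 + (81 - 1*102/575)) = 107*(8 + (81 - 102/575)) = 107*(8 + 46473/575) = 107*(51073/575) = 5464811/575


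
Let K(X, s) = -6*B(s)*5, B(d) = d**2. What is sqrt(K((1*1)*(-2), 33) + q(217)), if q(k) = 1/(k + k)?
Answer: I*sqrt(6153590086)/434 ≈ 180.75*I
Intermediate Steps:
q(k) = 1/(2*k)
K(X, s) = -30*s**2 (K(X, s) = -6*s**2*5 = -30*s**2)
sqrt(K((1*1)*(-2), 33) + q(217)) = sqrt(-30*33**2 + (1/2)/217) = sqrt(-30*1089 + (1/2)*(1/217)) = sqrt(-32670 + 1/434) = sqrt(-14178779/434) = I*sqrt(6153590086)/434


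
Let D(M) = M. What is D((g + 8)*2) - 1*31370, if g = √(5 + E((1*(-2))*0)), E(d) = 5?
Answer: -31354 + 2*√10 ≈ -31348.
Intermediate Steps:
g = √10 (g = √(5 + 5) = √10 ≈ 3.1623)
D((g + 8)*2) - 1*31370 = (√10 + 8)*2 - 1*31370 = (8 + √10)*2 - 31370 = (16 + 2*√10) - 31370 = -31354 + 2*√10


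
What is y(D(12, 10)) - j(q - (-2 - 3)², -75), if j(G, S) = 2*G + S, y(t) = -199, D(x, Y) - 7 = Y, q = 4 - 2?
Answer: -78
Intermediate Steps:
q = 2
D(x, Y) = 7 + Y
j(G, S) = S + 2*G
y(D(12, 10)) - j(q - (-2 - 3)², -75) = -199 - (-75 + 2*(2 - (-2 - 3)²)) = -199 - (-75 + 2*(2 - 1*(-5)²)) = -199 - (-75 + 2*(2 - 1*25)) = -199 - (-75 + 2*(2 - 25)) = -199 - (-75 + 2*(-23)) = -199 - (-75 - 46) = -199 - 1*(-121) = -199 + 121 = -78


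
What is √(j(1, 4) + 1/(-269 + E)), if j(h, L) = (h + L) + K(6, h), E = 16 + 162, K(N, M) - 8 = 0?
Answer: √107562/91 ≈ 3.6040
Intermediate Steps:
K(N, M) = 8 (K(N, M) = 8 + 0 = 8)
E = 178
j(h, L) = 8 + L + h (j(h, L) = (h + L) + 8 = (L + h) + 8 = 8 + L + h)
√(j(1, 4) + 1/(-269 + E)) = √((8 + 4 + 1) + 1/(-269 + 178)) = √(13 + 1/(-91)) = √(13 - 1/91) = √(1182/91) = √107562/91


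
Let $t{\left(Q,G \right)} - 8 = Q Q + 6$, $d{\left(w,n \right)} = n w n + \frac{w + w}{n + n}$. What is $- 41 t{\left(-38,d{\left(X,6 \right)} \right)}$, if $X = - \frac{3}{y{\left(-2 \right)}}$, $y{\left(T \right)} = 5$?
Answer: $-59778$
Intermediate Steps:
$X = - \frac{3}{5} \approx -0.6$
$d{\left(w,n \right)} = \frac{w}{n} + w n^{2}$ ($d{\left(w,n \right)} = w n^{2} + \frac{2 w}{2 n} = w n^{2} + 2 w \frac{1}{2 n} = w n^{2} + \frac{w}{n} = \frac{w}{n} + w n^{2}$)
$t{\left(Q,G \right)} = 14 + Q^{2}$ ($t{\left(Q,G \right)} = 8 + \left(Q Q + 6\right) = 8 + \left(Q^{2} + 6\right) = 8 + \left(6 + Q^{2}\right) = 14 + Q^{2}$)
$- 41 t{\left(-38,d{\left(X,6 \right)} \right)} = - 41 \left(14 + \left(-38\right)^{2}\right) = - 41 \left(14 + 1444\right) = \left(-41\right) 1458 = -59778$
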